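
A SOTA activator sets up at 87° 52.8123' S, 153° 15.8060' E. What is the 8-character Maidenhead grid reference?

QA62pc18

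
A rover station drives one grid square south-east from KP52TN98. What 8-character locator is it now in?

KP52un07

Longitude extended square 9; +1 → 10, wraps to 0, carry into subsquare.
Longitude subsquare t = 19; +1 → 20 = u.
Latitude extended square 8; −1 → 7.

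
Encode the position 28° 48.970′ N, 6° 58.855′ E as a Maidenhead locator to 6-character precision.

Offset from 180°W / 90°S: lon 186.9809°, lat 118.8162°.
Field (20°×10°, letters A–R): lon ⌊186.9809/20⌋ = 9 → J; lat ⌊118.8162/10⌋ = 11 → L.
Square (2°×1°, digits 0–9): lon ⌊6.9809/2⌋ = 3; lat ⌊8.8162/1⌋ = 8.
Subsquare (5′×2.5′, letters a–x): lon ⌊0.9809/0.0833333⌋ = 11 → l; lat ⌊0.8162/0.0416667⌋ = 19 → t.

JL38lt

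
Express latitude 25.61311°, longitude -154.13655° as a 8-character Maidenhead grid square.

BL25wo37

Shift to the Maidenhead origin (180°W, 90°S): lon 25.86345, lat 115.61311.
Field: 25.86345/20 → 1 → B, 115.61311/10 → 11 → L; chars BL.
Square: 5.86345/2 → 2, 5.61311/1 → 5; chars 25.
Subsquare: 1.86345/0.0833333 → 22 → w, 0.61311/0.0416667 → 14 → o; chars wo.
Extended square: 0.03012/0.00833333 → 3, 0.02978/0.00416667 → 7; chars 37.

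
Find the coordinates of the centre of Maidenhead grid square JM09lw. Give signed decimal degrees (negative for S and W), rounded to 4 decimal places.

39.9375, 0.9583

Field J=9, M=12: +9·20° lon, +12·10° lat → SW at lon 0°, lat 30°.
Square 0, 9: +0·2° lon, +9·1° lat → SW at lon 0°, lat 39°.
Subsquare l=11, w=22: +11·0.0833333° lon, +22·0.0416667° lat → SW at lon 0.916667°, lat 39.9167°.
Cell spans 0.0833333° lon × 0.0416667° lat. Centre is SW corner plus half of each.
latitude 39.9375, longitude 0.9583.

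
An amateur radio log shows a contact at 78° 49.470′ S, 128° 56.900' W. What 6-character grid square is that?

CB51me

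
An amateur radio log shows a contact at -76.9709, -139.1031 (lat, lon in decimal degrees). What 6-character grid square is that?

CB03ka

Shift to the Maidenhead origin (180°W, 90°S): lon 40.8969, lat 13.0291.
Field: 40.8969/20 → 2 → C, 13.0291/10 → 1 → B; chars CB.
Square: 0.8969/2 → 0, 3.0291/1 → 3; chars 03.
Subsquare: 0.8969/0.0833333 → 10 → k, 0.0291/0.0416667 → 0 → a; chars ka.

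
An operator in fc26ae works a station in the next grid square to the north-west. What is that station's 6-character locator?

Longitude subsquare a = 0; −1 → -1, wraps to 23 = x, carry into square.
Longitude square 2; −1 → 1.
Latitude subsquare e = 4; +1 → 5 = f.

FC16xf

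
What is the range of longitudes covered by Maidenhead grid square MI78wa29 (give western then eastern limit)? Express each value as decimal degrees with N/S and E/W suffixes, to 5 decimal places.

Field M=12, I=8: +12·20° lon, +8·10° lat → SW at lon 60°, lat -10°.
Square 7, 8: +7·2° lon, +8·1° lat → SW at lon 74°, lat -2°.
Subsquare w=22, a=0: +22·0.0833333° lon, +0·0.0416667° lat → SW at lon 75.8333°, lat -2°.
Extended square 2, 9: +2·0.00833333° lon, +9·0.00416667° lat → SW at lon 75.85°, lat -1.9625°.
Cell spans 0.00833333° lon × 0.00416667° lat.
west 75.85000° E, east 75.85833° E.

75.85000° E, 75.85833° E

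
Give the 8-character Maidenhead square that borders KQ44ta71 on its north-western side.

KQ44ta62

Longitude extended square 7; −1 → 6.
Latitude extended square 1; +1 → 2.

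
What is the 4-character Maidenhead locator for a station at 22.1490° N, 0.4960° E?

JL02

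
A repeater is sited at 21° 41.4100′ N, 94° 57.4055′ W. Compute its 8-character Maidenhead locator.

EL21mq55

Offset from 180°W / 90°S: lon 85.04324°, lat 111.69017°.
Field: 85.04324/20 → 4 → E, 111.69017/10 → 11 → L; chars EL.
Square: 5.04324/2 → 2, 1.69017/1 → 1; chars 21.
Subsquare: 1.04324/0.0833333 → 12 → m, 0.69017/0.0416667 → 16 → q; chars mq.
Extended square: 0.04324/0.00833333 → 5, 0.02350/0.00416667 → 5; chars 55.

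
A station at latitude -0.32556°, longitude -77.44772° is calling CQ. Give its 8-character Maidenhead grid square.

FI19gq61

Add 180° to longitude and 90° to latitude: 102.55228, 89.67444.
Field: 102.55228/20 → 5 → F, 89.67444/10 → 8 → I; chars FI.
Square: 2.55228/2 → 1, 9.67444/1 → 9; chars 19.
Subsquare: 0.55228/0.0833333 → 6 → g, 0.67444/0.0416667 → 16 → q; chars gq.
Extended square: 0.05228/0.00833333 → 6, 0.00777/0.00416667 → 1; chars 61.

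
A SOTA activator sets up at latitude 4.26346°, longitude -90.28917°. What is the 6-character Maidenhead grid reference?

Add 180° to longitude and 90° to latitude: 89.7108, 94.2635.
Field: lon ⌊89.7108/20⌋ = 4 → E; lat ⌊94.2635/10⌋ = 9 → J.
Square: lon ⌊9.7108/2⌋ = 4; lat ⌊4.2635/1⌋ = 4.
Subsquare: lon ⌊1.7108/0.0833333⌋ = 20 → u; lat ⌊0.2635/0.0416667⌋ = 6 → g.

EJ44ug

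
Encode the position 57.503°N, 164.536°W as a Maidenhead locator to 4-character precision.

AO77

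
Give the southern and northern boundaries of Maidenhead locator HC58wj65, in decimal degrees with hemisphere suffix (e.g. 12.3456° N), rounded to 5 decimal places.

61.60417° S, 61.60000° S

Field H=7, C=2: +7·20° lon, +2·10° lat → SW at lon -40°, lat -70°.
Square 5, 8: +5·2° lon, +8·1° lat → SW at lon -30°, lat -62°.
Subsquare w=22, j=9: +22·0.0833333° lon, +9·0.0416667° lat → SW at lon -28.1667°, lat -61.625°.
Extended square 6, 5: +6·0.00833333° lon, +5·0.00416667° lat → SW at lon -28.1167°, lat -61.6042°.
Cell spans 0.00833333° lon × 0.00416667° lat.
south 61.60417° S, north 61.60000° S.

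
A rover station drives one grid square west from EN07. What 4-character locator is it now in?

Longitude square 0; −1 → -1, wraps to 9, carry into field.
Longitude field E = 4; −1 → 3 = D.
The latitude characters are unchanged.

DN97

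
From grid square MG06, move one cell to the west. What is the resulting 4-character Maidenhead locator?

LG96

Longitude square 0; −1 → -1, wraps to 9, carry into field.
Longitude field M = 12; −1 → 11 = L.
The latitude characters are unchanged.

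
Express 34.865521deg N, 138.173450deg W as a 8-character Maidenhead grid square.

CM04vu97

Add 180° to longitude and 90° to latitude: 41.82655, 124.86552.
Field: lon ⌊41.82655/20⌋ = 2 → C; lat ⌊124.86552/10⌋ = 12 → M.
Square: lon ⌊1.82655/2⌋ = 0; lat ⌊4.86552/1⌋ = 4.
Subsquare: lon ⌊1.82655/0.0833333⌋ = 21 → v; lat ⌊0.86552/0.0416667⌋ = 20 → u.
Extended square: lon ⌊0.07655/0.00833333⌋ = 9; lat ⌊0.03219/0.00416667⌋ = 7.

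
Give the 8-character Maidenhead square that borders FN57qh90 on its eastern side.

Longitude extended square 9; +1 → 10, wraps to 0, carry into subsquare.
Longitude subsquare q = 16; +1 → 17 = r.
The latitude characters are unchanged.

FN57rh00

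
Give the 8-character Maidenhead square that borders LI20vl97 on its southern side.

Latitude extended square 7; −1 → 6.
The longitude characters are unchanged.

LI20vl96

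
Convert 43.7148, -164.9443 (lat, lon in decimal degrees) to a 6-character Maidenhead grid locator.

Add 180° to longitude and 90° to latitude: 15.0557, 133.7148.
Field: lon ⌊15.0557/20⌋ = 0 → A; lat ⌊133.7148/10⌋ = 13 → N.
Square: lon ⌊15.0557/2⌋ = 7; lat ⌊3.7148/1⌋ = 3.
Subsquare: lon ⌊1.0557/0.0833333⌋ = 12 → m; lat ⌊0.7148/0.0416667⌋ = 17 → r.

AN73mr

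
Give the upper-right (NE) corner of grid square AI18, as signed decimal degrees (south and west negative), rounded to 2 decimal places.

Field A=0, I=8: +0·20° lon, +8·10° lat → SW at lon -180°, lat -10°.
Square 1, 8: +1·2° lon, +8·1° lat → SW at lon -178°, lat -2°.
Cell spans 2° lon × 1° lat. NE corner is SW corner plus one full cell.
latitude -1.00, longitude -176.00.

-1.00, -176.00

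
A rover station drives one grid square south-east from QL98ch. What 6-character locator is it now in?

Longitude subsquare c = 2; +1 → 3 = d.
Latitude subsquare h = 7; −1 → 6 = g.

QL98dg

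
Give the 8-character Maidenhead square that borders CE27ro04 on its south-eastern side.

CE27ro13

Longitude extended square 0; +1 → 1.
Latitude extended square 4; −1 → 3.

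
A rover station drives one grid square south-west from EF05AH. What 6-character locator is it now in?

DF95xg

Longitude subsquare a = 0; −1 → -1, wraps to 23 = x, carry into square.
Longitude square 0; −1 → -1, wraps to 9, carry into field.
Longitude field E = 4; −1 → 3 = D.
Latitude subsquare h = 7; −1 → 6 = g.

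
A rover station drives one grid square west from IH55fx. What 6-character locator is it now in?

Longitude subsquare f = 5; −1 → 4 = e.
The latitude characters are unchanged.

IH55ex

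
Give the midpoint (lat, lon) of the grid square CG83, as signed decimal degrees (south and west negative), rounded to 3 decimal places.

Field C=2, G=6: +2·20° lon, +6·10° lat → SW at lon -140°, lat -30°.
Square 8, 3: +8·2° lon, +3·1° lat → SW at lon -124°, lat -27°.
Cell spans 2° lon × 1° lat. Centre is SW corner plus half of each.
latitude -26.500, longitude -123.000.

-26.500, -123.000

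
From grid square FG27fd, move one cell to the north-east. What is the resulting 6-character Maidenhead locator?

FG27ge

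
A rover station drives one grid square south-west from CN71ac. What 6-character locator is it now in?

CN61xb

Longitude subsquare a = 0; −1 → -1, wraps to 23 = x, carry into square.
Longitude square 7; −1 → 6.
Latitude subsquare c = 2; −1 → 1 = b.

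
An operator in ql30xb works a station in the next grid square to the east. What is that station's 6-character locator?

QL40ab

Longitude subsquare x = 23; +1 → 24, wraps to 0 = a, carry into square.
Longitude square 3; +1 → 4.
The latitude characters are unchanged.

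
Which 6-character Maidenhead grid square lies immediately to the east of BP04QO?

BP04ro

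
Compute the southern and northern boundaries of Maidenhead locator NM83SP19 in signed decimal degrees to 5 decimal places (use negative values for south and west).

Field N=13, M=12: +13·20° lon, +12·10° lat → SW at lon 80°, lat 30°.
Square 8, 3: +8·2° lon, +3·1° lat → SW at lon 96°, lat 33°.
Subsquare s=18, p=15: +18·0.0833333° lon, +15·0.0416667° lat → SW at lon 97.5°, lat 33.625°.
Extended square 1, 9: +1·0.00833333° lon, +9·0.00416667° lat → SW at lon 97.5083°, lat 33.6625°.
Cell spans 0.00833333° lon × 0.00416667° lat.
south 33.66250, north 33.66667.

33.66250, 33.66667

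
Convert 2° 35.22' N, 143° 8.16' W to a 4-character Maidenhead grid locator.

BJ82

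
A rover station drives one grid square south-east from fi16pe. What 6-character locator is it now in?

FI16qd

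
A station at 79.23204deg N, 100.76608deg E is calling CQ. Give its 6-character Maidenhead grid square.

OQ09jf

Add 180° to longitude and 90° to latitude: 280.7661, 169.2320.
Field: lon ⌊280.7661/20⌋ = 14 → O; lat ⌊169.2320/10⌋ = 16 → Q.
Square: lon ⌊0.7661/2⌋ = 0; lat ⌊9.2320/1⌋ = 9.
Subsquare: lon ⌊0.7661/0.0833333⌋ = 9 → j; lat ⌊0.2320/0.0416667⌋ = 5 → f.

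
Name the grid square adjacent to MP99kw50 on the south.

MP99kv59

Latitude extended square 0; −1 → -1, wraps to 9, carry into subsquare.
Latitude subsquare w = 22; −1 → 21 = v.
The longitude characters are unchanged.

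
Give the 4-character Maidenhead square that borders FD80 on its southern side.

FC89

Latitude square 0; −1 → -1, wraps to 9, carry into field.
Latitude field D = 3; −1 → 2 = C.
The longitude characters are unchanged.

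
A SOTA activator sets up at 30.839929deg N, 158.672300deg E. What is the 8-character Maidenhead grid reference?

QM90iu01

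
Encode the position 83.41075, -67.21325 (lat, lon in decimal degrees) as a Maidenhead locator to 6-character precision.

Offset from 180°W / 90°S: lon 112.7867°, lat 173.4108°.
Field: lon ⌊112.7867/20⌋ = 5 → F; lat ⌊173.4108/10⌋ = 17 → R.
Square: lon ⌊12.7867/2⌋ = 6; lat ⌊3.4108/1⌋ = 3.
Subsquare: lon ⌊0.7867/0.0833333⌋ = 9 → j; lat ⌊0.4108/0.0416667⌋ = 9 → j.

FR63jj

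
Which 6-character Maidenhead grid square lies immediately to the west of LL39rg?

Longitude subsquare r = 17; −1 → 16 = q.
The latitude characters are unchanged.

LL39qg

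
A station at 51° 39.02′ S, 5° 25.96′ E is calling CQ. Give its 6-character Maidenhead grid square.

Offset from 180°W / 90°S: lon 185.4327°, lat 38.3497°.
Field: 185.4327/20 → 9 → J, 38.3497/10 → 3 → D; chars JD.
Square: 5.4327/2 → 2, 8.3497/1 → 8; chars 28.
Subsquare: 1.4327/0.0833333 → 17 → r, 0.3497/0.0416667 → 8 → i; chars ri.

JD28ri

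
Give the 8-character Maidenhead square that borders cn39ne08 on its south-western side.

Longitude extended square 0; −1 → -1, wraps to 9, carry into subsquare.
Longitude subsquare n = 13; −1 → 12 = m.
Latitude extended square 8; −1 → 7.

CN39me97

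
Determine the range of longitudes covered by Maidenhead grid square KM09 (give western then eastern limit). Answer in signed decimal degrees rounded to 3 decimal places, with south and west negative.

Field K=10, M=12: +10·20° lon, +12·10° lat → SW at lon 20°, lat 30°.
Square 0, 9: +0·2° lon, +9·1° lat → SW at lon 20°, lat 39°.
Cell spans 2° lon × 1° lat.
west 20.000, east 22.000.

20.000, 22.000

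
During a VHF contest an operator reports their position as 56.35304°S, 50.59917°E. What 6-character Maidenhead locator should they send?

Add 180° to longitude and 90° to latitude: 230.5992, 33.6470.
Field (20°×10°, letters A–R): 230.5992/20 → 11 → L, 33.6470/10 → 3 → D; chars LD.
Square (2°×1°, digits 0–9): 10.5992/2 → 5, 3.6470/1 → 3; chars 53.
Subsquare (5′×2.5′, letters a–x): 0.5992/0.0833333 → 7 → h, 0.6470/0.0416667 → 15 → p; chars hp.

LD53hp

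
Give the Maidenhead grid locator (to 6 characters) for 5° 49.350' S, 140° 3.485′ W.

BI94xe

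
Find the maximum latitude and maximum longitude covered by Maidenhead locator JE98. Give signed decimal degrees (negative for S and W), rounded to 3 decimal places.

Field J=9, E=4: +9·20° lon, +4·10° lat → SW at lon 0°, lat -50°.
Square 9, 8: +9·2° lon, +8·1° lat → SW at lon 18°, lat -42°.
Cell spans 2° lon × 1° lat. NE corner is SW corner plus one full cell.
latitude -41.000, longitude 20.000.

-41.000, 20.000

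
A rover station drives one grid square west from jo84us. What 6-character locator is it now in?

Longitude subsquare u = 20; −1 → 19 = t.
The latitude characters are unchanged.

JO84ts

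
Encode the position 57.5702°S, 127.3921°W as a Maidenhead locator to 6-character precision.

CD62hk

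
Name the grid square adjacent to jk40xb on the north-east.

JK50ac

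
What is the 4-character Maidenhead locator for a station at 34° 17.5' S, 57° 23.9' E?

Add 180° to longitude and 90° to latitude: 237.40, 55.71.
Field: 237.40/20 → 11 → L, 55.71/10 → 5 → F; chars LF.
Square: 17.40/2 → 8, 5.71/1 → 5; chars 85.

LF85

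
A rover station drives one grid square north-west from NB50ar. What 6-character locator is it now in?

NB40xs

Longitude subsquare a = 0; −1 → -1, wraps to 23 = x, carry into square.
Longitude square 5; −1 → 4.
Latitude subsquare r = 17; +1 → 18 = s.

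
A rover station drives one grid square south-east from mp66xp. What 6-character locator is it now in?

Longitude subsquare x = 23; +1 → 24, wraps to 0 = a, carry into square.
Longitude square 6; +1 → 7.
Latitude subsquare p = 15; −1 → 14 = o.

MP76ao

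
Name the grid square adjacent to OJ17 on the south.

Latitude square 7; −1 → 6.
The longitude characters are unchanged.

OJ16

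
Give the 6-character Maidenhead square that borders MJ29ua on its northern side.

Latitude subsquare a = 0; +1 → 1 = b.
The longitude characters are unchanged.

MJ29ub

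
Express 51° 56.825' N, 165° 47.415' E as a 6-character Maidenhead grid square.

Offset from 180°W / 90°S: lon 345.7903°, lat 141.9471°.
Field: lon ⌊345.7903/20⌋ = 17 → R; lat ⌊141.9471/10⌋ = 14 → O.
Square: lon ⌊5.7903/2⌋ = 2; lat ⌊1.9471/1⌋ = 1.
Subsquare: lon ⌊1.7903/0.0833333⌋ = 21 → v; lat ⌊0.9471/0.0416667⌋ = 22 → w.

RO21vw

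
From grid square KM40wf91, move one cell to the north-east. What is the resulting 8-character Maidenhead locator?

KM40xf02

Longitude extended square 9; +1 → 10, wraps to 0, carry into subsquare.
Longitude subsquare w = 22; +1 → 23 = x.
Latitude extended square 1; +1 → 2.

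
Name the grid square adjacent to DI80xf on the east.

Longitude subsquare x = 23; +1 → 24, wraps to 0 = a, carry into square.
Longitude square 8; +1 → 9.
The latitude characters are unchanged.

DI90af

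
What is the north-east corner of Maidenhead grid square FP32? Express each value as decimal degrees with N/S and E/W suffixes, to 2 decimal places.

Field F=5, P=15: +5·20° lon, +15·10° lat → SW at lon -80°, lat 60°.
Square 3, 2: +3·2° lon, +2·1° lat → SW at lon -74°, lat 62°.
Cell spans 2° lon × 1° lat. NE corner is SW corner plus one full cell.
latitude 63.00° N, longitude 72.00° W.

63.00° N, 72.00° W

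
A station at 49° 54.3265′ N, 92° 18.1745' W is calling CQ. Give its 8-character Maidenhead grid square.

EN39uv37

Offset from 180°W / 90°S: lon 87.69709°, lat 139.90544°.
Field: 87.69709/20 → 4 → E, 139.90544/10 → 13 → N; chars EN.
Square: 7.69709/2 → 3, 9.90544/1 → 9; chars 39.
Subsquare: 1.69709/0.0833333 → 20 → u, 0.90544/0.0416667 → 21 → v; chars uv.
Extended square: 0.03042/0.00833333 → 3, 0.03044/0.00416667 → 7; chars 37.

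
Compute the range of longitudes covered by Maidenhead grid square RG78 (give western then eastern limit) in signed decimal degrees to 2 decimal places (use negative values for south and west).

Field R=17, G=6: +17·20° lon, +6·10° lat → SW at lon 160°, lat -30°.
Square 7, 8: +7·2° lon, +8·1° lat → SW at lon 174°, lat -22°.
Cell spans 2° lon × 1° lat.
west 174.00, east 176.00.

174.00, 176.00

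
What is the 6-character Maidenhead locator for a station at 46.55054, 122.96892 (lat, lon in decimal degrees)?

Offset from 180°W / 90°S: lon 302.9689°, lat 136.5505°.
Field (20°×10°, letters A–R): 302.9689/20 → 15 → P, 136.5505/10 → 13 → N; chars PN.
Square (2°×1°, digits 0–9): 2.9689/2 → 1, 6.5505/1 → 6; chars 16.
Subsquare (5′×2.5′, letters a–x): 0.9689/0.0833333 → 11 → l, 0.5505/0.0416667 → 13 → n; chars ln.

PN16ln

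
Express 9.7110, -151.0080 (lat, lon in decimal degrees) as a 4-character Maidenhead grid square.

BJ49

Add 180° to longitude and 90° to latitude: 28.99, 99.71.
Field (20°×10°, letters A–R): lon ⌊28.99/20⌋ = 1 → B; lat ⌊99.71/10⌋ = 9 → J.
Square (2°×1°, digits 0–9): lon ⌊8.99/2⌋ = 4; lat ⌊9.71/1⌋ = 9.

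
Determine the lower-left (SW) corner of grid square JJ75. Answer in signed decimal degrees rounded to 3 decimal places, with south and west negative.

Field J=9, J=9: +9·20° lon, +9·10° lat → SW at lon 0°, lat 0°.
Square 7, 5: +7·2° lon, +5·1° lat → SW at lon 14°, lat 5°.
latitude 5.000, longitude 14.000.

5.000, 14.000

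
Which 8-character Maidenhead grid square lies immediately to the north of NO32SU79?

Latitude extended square 9; +1 → 10, wraps to 0, carry into subsquare.
Latitude subsquare u = 20; +1 → 21 = v.
The longitude characters are unchanged.

NO32sv70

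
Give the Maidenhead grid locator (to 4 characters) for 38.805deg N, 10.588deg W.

IM48

Add 180° to longitude and 90° to latitude: 169.41, 128.81.
Field: lon ⌊169.41/20⌋ = 8 → I; lat ⌊128.81/10⌋ = 12 → M.
Square: lon ⌊9.41/2⌋ = 4; lat ⌊8.81/1⌋ = 8.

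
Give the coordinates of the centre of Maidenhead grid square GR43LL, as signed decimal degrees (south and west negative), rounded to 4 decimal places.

83.4792, -51.0417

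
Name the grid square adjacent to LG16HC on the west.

LG16gc

Longitude subsquare h = 7; −1 → 6 = g.
The latitude characters are unchanged.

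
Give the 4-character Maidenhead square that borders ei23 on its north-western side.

Longitude square 2; −1 → 1.
Latitude square 3; +1 → 4.

EI14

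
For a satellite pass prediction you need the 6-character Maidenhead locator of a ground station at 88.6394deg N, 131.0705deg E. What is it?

PR58mp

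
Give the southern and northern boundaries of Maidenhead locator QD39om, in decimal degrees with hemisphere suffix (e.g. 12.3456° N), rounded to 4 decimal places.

50.5000° S, 50.4583° S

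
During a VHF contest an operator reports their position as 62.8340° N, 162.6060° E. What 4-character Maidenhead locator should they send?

RP12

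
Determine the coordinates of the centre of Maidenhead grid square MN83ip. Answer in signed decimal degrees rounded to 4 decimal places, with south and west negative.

43.6458, 76.7083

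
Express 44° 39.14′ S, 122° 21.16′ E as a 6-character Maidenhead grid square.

PE15ei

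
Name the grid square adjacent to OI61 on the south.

Latitude square 1; −1 → 0.
The longitude characters are unchanged.

OI60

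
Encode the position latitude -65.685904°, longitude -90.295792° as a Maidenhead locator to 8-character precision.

EC44uh45

Add 180° to longitude and 90° to latitude: 89.70421, 24.31410.
Field: lon ⌊89.70421/20⌋ = 4 → E; lat ⌊24.31410/10⌋ = 2 → C.
Square: lon ⌊9.70421/2⌋ = 4; lat ⌊4.31410/1⌋ = 4.
Subsquare: lon ⌊1.70421/0.0833333⌋ = 20 → u; lat ⌊0.31410/0.0416667⌋ = 7 → h.
Extended square: lon ⌊0.03754/0.00833333⌋ = 4; lat ⌊0.02243/0.00416667⌋ = 5.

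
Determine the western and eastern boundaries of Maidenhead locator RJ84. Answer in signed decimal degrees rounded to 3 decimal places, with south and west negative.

176.000, 178.000

Field R=17, J=9: +17·20° lon, +9·10° lat → SW at lon 160°, lat 0°.
Square 8, 4: +8·2° lon, +4·1° lat → SW at lon 176°, lat 4°.
Cell spans 2° lon × 1° lat.
west 176.000, east 178.000.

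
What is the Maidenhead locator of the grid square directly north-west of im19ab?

Longitude subsquare a = 0; −1 → -1, wraps to 23 = x, carry into square.
Longitude square 1; −1 → 0.
Latitude subsquare b = 1; +1 → 2 = c.

IM09xc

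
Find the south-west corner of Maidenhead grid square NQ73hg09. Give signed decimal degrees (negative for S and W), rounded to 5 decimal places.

73.28750, 94.58333

Field N=13, Q=16: +13·20° lon, +16·10° lat → SW at lon 80°, lat 70°.
Square 7, 3: +7·2° lon, +3·1° lat → SW at lon 94°, lat 73°.
Subsquare h=7, g=6: +7·0.0833333° lon, +6·0.0416667° lat → SW at lon 94.5833°, lat 73.25°.
Extended square 0, 9: +0·0.00833333° lon, +9·0.00416667° lat → SW at lon 94.5833°, lat 73.2875°.
latitude 73.28750, longitude 94.58333.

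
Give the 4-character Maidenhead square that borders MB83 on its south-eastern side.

Longitude square 8; +1 → 9.
Latitude square 3; −1 → 2.

MB92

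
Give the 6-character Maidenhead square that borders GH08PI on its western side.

GH08oi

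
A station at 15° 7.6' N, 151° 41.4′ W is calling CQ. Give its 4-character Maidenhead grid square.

Offset from 180°W / 90°S: lon 28.31°, lat 105.13°.
Field (20°×10°, letters A–R): lon ⌊28.31/20⌋ = 1 → B; lat ⌊105.13/10⌋ = 10 → K.
Square (2°×1°, digits 0–9): lon ⌊8.31/2⌋ = 4; lat ⌊5.13/1⌋ = 5.

BK45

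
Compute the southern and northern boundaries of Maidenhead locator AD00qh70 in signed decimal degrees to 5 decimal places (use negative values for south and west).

-59.70833, -59.70417

Field A=0, D=3: +0·20° lon, +3·10° lat → SW at lon -180°, lat -60°.
Square 0, 0: +0·2° lon, +0·1° lat → SW at lon -180°, lat -60°.
Subsquare q=16, h=7: +16·0.0833333° lon, +7·0.0416667° lat → SW at lon -178.667°, lat -59.7083°.
Extended square 7, 0: +7·0.00833333° lon, +0·0.00416667° lat → SW at lon -178.608°, lat -59.7083°.
Cell spans 0.00833333° lon × 0.00416667° lat.
south -59.70833, north -59.70417.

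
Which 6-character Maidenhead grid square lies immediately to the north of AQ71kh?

AQ71ki

Latitude subsquare h = 7; +1 → 8 = i.
The longitude characters are unchanged.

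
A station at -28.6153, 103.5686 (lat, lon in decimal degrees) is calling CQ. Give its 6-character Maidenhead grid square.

OG11sj

Add 180° to longitude and 90° to latitude: 283.5686, 61.3847.
Field: lon ⌊283.5686/20⌋ = 14 → O; lat ⌊61.3847/10⌋ = 6 → G.
Square: lon ⌊3.5686/2⌋ = 1; lat ⌊1.3847/1⌋ = 1.
Subsquare: lon ⌊1.5686/0.0833333⌋ = 18 → s; lat ⌊0.3847/0.0416667⌋ = 9 → j.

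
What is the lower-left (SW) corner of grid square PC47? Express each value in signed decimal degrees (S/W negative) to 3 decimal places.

-63.000, 128.000

Field P=15, C=2: +15·20° lon, +2·10° lat → SW at lon 120°, lat -70°.
Square 4, 7: +4·2° lon, +7·1° lat → SW at lon 128°, lat -63°.
latitude -63.000, longitude 128.000.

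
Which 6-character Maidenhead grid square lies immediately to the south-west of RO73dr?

RO73cq

Longitude subsquare d = 3; −1 → 2 = c.
Latitude subsquare r = 17; −1 → 16 = q.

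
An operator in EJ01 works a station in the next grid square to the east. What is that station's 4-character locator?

EJ11

Longitude square 0; +1 → 1.
The latitude characters are unchanged.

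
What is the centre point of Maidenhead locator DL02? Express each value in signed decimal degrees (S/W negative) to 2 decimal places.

22.50, -119.00

Field D=3, L=11: +3·20° lon, +11·10° lat → SW at lon -120°, lat 20°.
Square 0, 2: +0·2° lon, +2·1° lat → SW at lon -120°, lat 22°.
Cell spans 2° lon × 1° lat. Centre is SW corner plus half of each.
latitude 22.50, longitude -119.00.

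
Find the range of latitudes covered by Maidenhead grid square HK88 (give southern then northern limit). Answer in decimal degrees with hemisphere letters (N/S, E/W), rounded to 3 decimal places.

Field H=7, K=10: +7·20° lon, +10·10° lat → SW at lon -40°, lat 10°.
Square 8, 8: +8·2° lon, +8·1° lat → SW at lon -24°, lat 18°.
Cell spans 2° lon × 1° lat.
south 18.000° N, north 19.000° N.

18.000° N, 19.000° N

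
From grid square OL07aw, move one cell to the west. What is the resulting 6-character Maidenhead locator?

NL97xw

Longitude subsquare a = 0; −1 → -1, wraps to 23 = x, carry into square.
Longitude square 0; −1 → -1, wraps to 9, carry into field.
Longitude field O = 14; −1 → 13 = N.
The latitude characters are unchanged.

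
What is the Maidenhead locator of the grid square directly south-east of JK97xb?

KK07aa

Longitude subsquare x = 23; +1 → 24, wraps to 0 = a, carry into square.
Longitude square 9; +1 → 10, wraps to 0, carry into field.
Longitude field J = 9; +1 → 10 = K.
Latitude subsquare b = 1; −1 → 0 = a.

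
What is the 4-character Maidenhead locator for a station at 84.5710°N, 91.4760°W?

Shift to the Maidenhead origin (180°W, 90°S): lon 88.52, lat 174.57.
Field: 88.52/20 → 4 → E, 174.57/10 → 17 → R; chars ER.
Square: 8.52/2 → 4, 4.57/1 → 4; chars 44.

ER44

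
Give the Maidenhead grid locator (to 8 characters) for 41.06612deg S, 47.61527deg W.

GE68ew64

Add 180° to longitude and 90° to latitude: 132.38473, 48.93388.
Field: 132.38473/20 → 6 → G, 48.93388/10 → 4 → E; chars GE.
Square: 12.38473/2 → 6, 8.93388/1 → 8; chars 68.
Subsquare: 0.38473/0.0833333 → 4 → e, 0.93388/0.0416667 → 22 → w; chars ew.
Extended square: 0.05140/0.00833333 → 6, 0.01721/0.00416667 → 4; chars 64.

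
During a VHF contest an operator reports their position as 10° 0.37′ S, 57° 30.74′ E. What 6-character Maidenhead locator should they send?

LH89sx

Shift to the Maidenhead origin (180°W, 90°S): lon 237.5123, lat 79.9938.
Field: 237.5123/20 → 11 → L, 79.9938/10 → 7 → H; chars LH.
Square: 17.5123/2 → 8, 9.9938/1 → 9; chars 89.
Subsquare: 1.5123/0.0833333 → 18 → s, 0.9938/0.0416667 → 23 → x; chars sx.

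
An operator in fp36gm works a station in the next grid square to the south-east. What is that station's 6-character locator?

FP36hl

Longitude subsquare g = 6; +1 → 7 = h.
Latitude subsquare m = 12; −1 → 11 = l.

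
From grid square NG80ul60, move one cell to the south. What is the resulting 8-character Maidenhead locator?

Latitude extended square 0; −1 → -1, wraps to 9, carry into subsquare.
Latitude subsquare l = 11; −1 → 10 = k.
The longitude characters are unchanged.

NG80uk69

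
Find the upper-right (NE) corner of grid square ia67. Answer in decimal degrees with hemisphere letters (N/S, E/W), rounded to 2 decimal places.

Field I=8, A=0: +8·20° lon, +0·10° lat → SW at lon -20°, lat -90°.
Square 6, 7: +6·2° lon, +7·1° lat → SW at lon -8°, lat -83°.
Cell spans 2° lon × 1° lat. NE corner is SW corner plus one full cell.
latitude 82.00° S, longitude 6.00° W.

82.00° S, 6.00° W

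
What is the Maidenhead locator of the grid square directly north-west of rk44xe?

RK44wf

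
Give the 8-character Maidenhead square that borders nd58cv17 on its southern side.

Latitude extended square 7; −1 → 6.
The longitude characters are unchanged.

ND58cv16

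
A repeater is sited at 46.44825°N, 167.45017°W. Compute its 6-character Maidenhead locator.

Add 180° to longitude and 90° to latitude: 12.5498, 136.4483.
Field (20°×10°, letters A–R): lon ⌊12.5498/20⌋ = 0 → A; lat ⌊136.4483/10⌋ = 13 → N.
Square (2°×1°, digits 0–9): lon ⌊12.5498/2⌋ = 6; lat ⌊6.4483/1⌋ = 6.
Subsquare (5′×2.5′, letters a–x): lon ⌊0.5498/0.0833333⌋ = 6 → g; lat ⌊0.4483/0.0416667⌋ = 10 → k.

AN66gk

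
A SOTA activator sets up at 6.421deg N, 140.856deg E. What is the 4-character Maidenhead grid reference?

QJ06

Add 180° to longitude and 90° to latitude: 320.86, 96.42.
Field: 320.86/20 → 16 → Q, 96.42/10 → 9 → J; chars QJ.
Square: 0.86/2 → 0, 6.42/1 → 6; chars 06.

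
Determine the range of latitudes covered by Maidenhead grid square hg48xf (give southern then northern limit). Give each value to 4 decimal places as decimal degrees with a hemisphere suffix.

Field H=7, G=6: +7·20° lon, +6·10° lat → SW at lon -40°, lat -30°.
Square 4, 8: +4·2° lon, +8·1° lat → SW at lon -32°, lat -22°.
Subsquare x=23, f=5: +23·0.0833333° lon, +5·0.0416667° lat → SW at lon -30.0833°, lat -21.7917°.
Cell spans 0.0833333° lon × 0.0416667° lat.
south 21.7917° S, north 21.7500° S.

21.7917° S, 21.7500° S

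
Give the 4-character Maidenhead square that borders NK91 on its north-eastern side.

OK02

Longitude square 9; +1 → 10, wraps to 0, carry into field.
Longitude field N = 13; +1 → 14 = O.
Latitude square 1; +1 → 2.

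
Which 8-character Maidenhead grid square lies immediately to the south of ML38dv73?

ML38dv72

Latitude extended square 3; −1 → 2.
The longitude characters are unchanged.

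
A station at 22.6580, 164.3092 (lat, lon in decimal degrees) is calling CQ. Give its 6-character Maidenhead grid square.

RL22dp

Offset from 180°W / 90°S: lon 344.3092°, lat 112.6580°.
Field: 344.3092/20 → 17 → R, 112.6580/10 → 11 → L; chars RL.
Square: 4.3092/2 → 2, 2.6580/1 → 2; chars 22.
Subsquare: 0.3092/0.0833333 → 3 → d, 0.6580/0.0416667 → 15 → p; chars dp.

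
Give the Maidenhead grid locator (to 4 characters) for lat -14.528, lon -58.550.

GH05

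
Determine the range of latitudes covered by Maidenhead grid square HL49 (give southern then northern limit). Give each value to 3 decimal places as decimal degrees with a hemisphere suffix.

29.000° N, 30.000° N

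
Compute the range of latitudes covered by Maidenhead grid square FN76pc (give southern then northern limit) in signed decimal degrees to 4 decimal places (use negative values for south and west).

46.0833, 46.1250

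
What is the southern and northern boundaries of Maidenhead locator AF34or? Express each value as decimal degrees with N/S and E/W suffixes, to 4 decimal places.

35.2917° S, 35.2500° S

Field A=0, F=5: +0·20° lon, +5·10° lat → SW at lon -180°, lat -40°.
Square 3, 4: +3·2° lon, +4·1° lat → SW at lon -174°, lat -36°.
Subsquare o=14, r=17: +14·0.0833333° lon, +17·0.0416667° lat → SW at lon -172.833°, lat -35.2917°.
Cell spans 0.0833333° lon × 0.0416667° lat.
south 35.2917° S, north 35.2500° S.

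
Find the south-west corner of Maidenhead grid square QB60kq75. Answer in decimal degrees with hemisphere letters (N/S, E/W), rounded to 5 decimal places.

79.31250° S, 152.89167° E

Field Q=16, B=1: +16·20° lon, +1·10° lat → SW at lon 140°, lat -80°.
Square 6, 0: +6·2° lon, +0·1° lat → SW at lon 152°, lat -80°.
Subsquare k=10, q=16: +10·0.0833333° lon, +16·0.0416667° lat → SW at lon 152.833°, lat -79.3333°.
Extended square 7, 5: +7·0.00833333° lon, +5·0.00416667° lat → SW at lon 152.892°, lat -79.3125°.
latitude 79.31250° S, longitude 152.89167° E.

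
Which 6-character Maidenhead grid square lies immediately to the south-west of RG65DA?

Longitude subsquare d = 3; −1 → 2 = c.
Latitude subsquare a = 0; −1 → -1, wraps to 23 = x, carry into square.
Latitude square 5; −1 → 4.

RG64cx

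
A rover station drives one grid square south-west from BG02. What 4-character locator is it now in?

Longitude square 0; −1 → -1, wraps to 9, carry into field.
Longitude field B = 1; −1 → 0 = A.
Latitude square 2; −1 → 1.

AG91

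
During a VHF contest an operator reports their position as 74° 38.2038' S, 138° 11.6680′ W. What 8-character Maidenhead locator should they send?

CB05vi67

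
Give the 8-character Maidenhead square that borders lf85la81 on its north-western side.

LF85la72

Longitude extended square 8; −1 → 7.
Latitude extended square 1; +1 → 2.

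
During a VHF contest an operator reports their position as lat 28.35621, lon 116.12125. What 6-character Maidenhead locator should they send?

OL88bi

Add 180° to longitude and 90° to latitude: 296.1213, 118.3562.
Field: 296.1213/20 → 14 → O, 118.3562/10 → 11 → L; chars OL.
Square: 16.1213/2 → 8, 8.3562/1 → 8; chars 88.
Subsquare: 0.1213/0.0833333 → 1 → b, 0.3562/0.0416667 → 8 → i; chars bi.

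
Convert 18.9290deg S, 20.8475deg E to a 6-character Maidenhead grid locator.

KH01kb

Add 180° to longitude and 90° to latitude: 200.8475, 71.0710.
Field (20°×10°, letters A–R): lon ⌊200.8475/20⌋ = 10 → K; lat ⌊71.0710/10⌋ = 7 → H.
Square (2°×1°, digits 0–9): lon ⌊0.8475/2⌋ = 0; lat ⌊1.0710/1⌋ = 1.
Subsquare (5′×2.5′, letters a–x): lon ⌊0.8475/0.0833333⌋ = 10 → k; lat ⌊0.0710/0.0416667⌋ = 1 → b.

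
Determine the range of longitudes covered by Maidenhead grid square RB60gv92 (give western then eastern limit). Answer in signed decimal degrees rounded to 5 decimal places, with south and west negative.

Field R=17, B=1: +17·20° lon, +1·10° lat → SW at lon 160°, lat -80°.
Square 6, 0: +6·2° lon, +0·1° lat → SW at lon 172°, lat -80°.
Subsquare g=6, v=21: +6·0.0833333° lon, +21·0.0416667° lat → SW at lon 172.5°, lat -79.125°.
Extended square 9, 2: +9·0.00833333° lon, +2·0.00416667° lat → SW at lon 172.575°, lat -79.1167°.
Cell spans 0.00833333° lon × 0.00416667° lat.
west 172.57500, east 172.58333.

172.57500, 172.58333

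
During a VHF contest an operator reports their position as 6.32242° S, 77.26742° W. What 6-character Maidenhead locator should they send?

Add 180° to longitude and 90° to latitude: 102.7326, 83.6776.
Field: lon ⌊102.7326/20⌋ = 5 → F; lat ⌊83.6776/10⌋ = 8 → I.
Square: lon ⌊2.7326/2⌋ = 1; lat ⌊3.6776/1⌋ = 3.
Subsquare: lon ⌊0.7326/0.0833333⌋ = 8 → i; lat ⌊0.6776/0.0416667⌋ = 16 → q.

FI13iq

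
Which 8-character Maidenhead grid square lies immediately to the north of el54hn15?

Latitude extended square 5; +1 → 6.
The longitude characters are unchanged.

EL54hn16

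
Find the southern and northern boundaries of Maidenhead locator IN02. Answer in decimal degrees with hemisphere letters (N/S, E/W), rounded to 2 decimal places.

Field I=8, N=13: +8·20° lon, +13·10° lat → SW at lon -20°, lat 40°.
Square 0, 2: +0·2° lon, +2·1° lat → SW at lon -20°, lat 42°.
Cell spans 2° lon × 1° lat.
south 42.00° N, north 43.00° N.

42.00° N, 43.00° N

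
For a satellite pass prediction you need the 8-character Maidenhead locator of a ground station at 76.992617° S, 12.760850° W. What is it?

IB33oa81

Add 180° to longitude and 90° to latitude: 167.23915, 13.00738.
Field: 167.23915/20 → 8 → I, 13.00738/10 → 1 → B; chars IB.
Square: 7.23915/2 → 3, 3.00738/1 → 3; chars 33.
Subsquare: 1.23915/0.0833333 → 14 → o, 0.00738/0.0416667 → 0 → a; chars oa.
Extended square: 0.07248/0.00833333 → 8, 0.00738/0.00416667 → 1; chars 81.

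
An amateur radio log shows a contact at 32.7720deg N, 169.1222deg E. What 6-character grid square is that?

Shift to the Maidenhead origin (180°W, 90°S): lon 349.1222, lat 122.7720.
Field: 349.1222/20 → 17 → R, 122.7720/10 → 12 → M; chars RM.
Square: 9.1222/2 → 4, 2.7720/1 → 2; chars 42.
Subsquare: 1.1222/0.0833333 → 13 → n, 0.7720/0.0416667 → 18 → s; chars ns.

RM42ns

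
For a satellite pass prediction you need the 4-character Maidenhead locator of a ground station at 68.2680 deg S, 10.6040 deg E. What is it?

JC51

Add 180° to longitude and 90° to latitude: 190.60, 21.73.
Field: 190.60/20 → 9 → J, 21.73/10 → 2 → C; chars JC.
Square: 10.60/2 → 5, 1.73/1 → 1; chars 51.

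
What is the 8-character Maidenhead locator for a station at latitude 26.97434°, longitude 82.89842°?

NL16kx73

Add 180° to longitude and 90° to latitude: 262.89842, 116.97434.
Field: lon ⌊262.89842/20⌋ = 13 → N; lat ⌊116.97434/10⌋ = 11 → L.
Square: lon ⌊2.89842/2⌋ = 1; lat ⌊6.97434/1⌋ = 6.
Subsquare: lon ⌊0.89842/0.0833333⌋ = 10 → k; lat ⌊0.97434/0.0416667⌋ = 23 → x.
Extended square: lon ⌊0.06509/0.00833333⌋ = 7; lat ⌊0.01601/0.00416667⌋ = 3.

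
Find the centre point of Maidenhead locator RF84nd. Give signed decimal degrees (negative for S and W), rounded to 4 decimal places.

-35.8542, 177.1250

Field R=17, F=5: +17·20° lon, +5·10° lat → SW at lon 160°, lat -40°.
Square 8, 4: +8·2° lon, +4·1° lat → SW at lon 176°, lat -36°.
Subsquare n=13, d=3: +13·0.0833333° lon, +3·0.0416667° lat → SW at lon 177.083°, lat -35.875°.
Cell spans 0.0833333° lon × 0.0416667° lat. Centre is SW corner plus half of each.
latitude -35.8542, longitude 177.1250.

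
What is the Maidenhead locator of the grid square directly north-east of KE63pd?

KE63qe

Longitude subsquare p = 15; +1 → 16 = q.
Latitude subsquare d = 3; +1 → 4 = e.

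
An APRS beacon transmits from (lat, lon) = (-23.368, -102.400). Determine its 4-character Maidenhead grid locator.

DG86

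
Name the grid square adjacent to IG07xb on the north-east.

IG17ac

Longitude subsquare x = 23; +1 → 24, wraps to 0 = a, carry into square.
Longitude square 0; +1 → 1.
Latitude subsquare b = 1; +1 → 2 = c.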